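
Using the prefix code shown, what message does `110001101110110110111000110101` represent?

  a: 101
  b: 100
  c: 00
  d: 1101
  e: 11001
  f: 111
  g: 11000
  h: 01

Read left to right; each codeword is recognised as soon as it completes (prefix code):
  11000→g | 1101→d | 1101→d | 101→a | 101→a | 11000→g | 1101→d | 01→h
Decoded message: gddaagdh

gddaagdh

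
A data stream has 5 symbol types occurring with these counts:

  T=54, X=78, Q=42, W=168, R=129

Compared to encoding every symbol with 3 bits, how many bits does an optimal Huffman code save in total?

Fixed-length: 3 bits × 471 symbols = 1413 bits.
Huffman merges:
merge Q(42) and T(54): 96
merge X(78) and 96: 174
merge R(129) and W(168): 297
merge 174 and 297: 471
Huffman total = 96 + 174 + 297 + 471 = 1038 bits.
Saving = 1413 − 1038 = 375 bits.

375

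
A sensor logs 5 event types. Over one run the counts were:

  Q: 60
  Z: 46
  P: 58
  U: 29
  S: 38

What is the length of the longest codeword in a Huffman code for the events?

3

Merge the two lowest-weight nodes at each step:
combine U(29), S(38) → 67
combine Z(46), P(58) → 104
combine Q(60), 67 → 127
combine 104, 127 → 231
The first pair merged (U, S) ends up deepest, at depth 3.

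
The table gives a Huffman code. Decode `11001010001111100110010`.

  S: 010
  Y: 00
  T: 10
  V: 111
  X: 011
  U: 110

USTYVUXYT

Read left to right; each codeword is recognised as soon as it completes (prefix code):
  110→U | 010→S | 10→T | 00→Y | 111→V | 110→U | 011→X | 00→Y | 10→T
Decoded message: USTYVUXYT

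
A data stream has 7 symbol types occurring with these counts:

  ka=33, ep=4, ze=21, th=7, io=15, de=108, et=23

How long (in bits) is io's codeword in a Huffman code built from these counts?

Build the tree from the bottom:
combine ep(4), th(7) → 11
combine 11, io(15) → 26
combine ze(21), et(23) → 44
combine 26, ka(33) → 59
combine 44, 59 → 103
combine 103, de(108) → 211
The subtree containing io is merged 4 times, so code length = 4.

4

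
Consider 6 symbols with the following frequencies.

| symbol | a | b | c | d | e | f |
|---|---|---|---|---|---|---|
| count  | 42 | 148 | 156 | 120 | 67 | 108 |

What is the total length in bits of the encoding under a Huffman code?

Greedily combine the two least-frequent nodes:
combine a(42), e(67) → 109
combine f(108), 109 → 217
combine d(120), b(148) → 268
combine c(156), 217 → 373
combine 268, 373 → 641
The encoded length is the sum of every internal node's weight: 109 + 217 + 268 + 373 + 641 = 1608 bits.

1608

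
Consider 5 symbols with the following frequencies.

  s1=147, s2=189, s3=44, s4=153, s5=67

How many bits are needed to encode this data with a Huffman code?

1311

Build the Huffman tree bottom-up:
s3(44) + s5(67) → 111
111 + s1(147) → 258
s4(153) + s2(189) → 342
258 + 342 → 600
Each symbol's bit-cost is frequency × depth; summing gives 1311 bits (equivalently 111 + 258 + 342 + 600).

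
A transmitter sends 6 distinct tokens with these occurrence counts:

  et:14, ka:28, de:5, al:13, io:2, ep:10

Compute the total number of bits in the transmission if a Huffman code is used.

167

Merge the two smallest weights repeatedly:
io(2) + de(5) → 7
7 + ep(10) → 17
al(13) + et(14) → 27
17 + 27 → 44
ka(28) + 44 → 72
Each symbol's bit-cost is frequency × depth; summing gives 167 bits (equivalently 7 + 17 + 27 + 44 + 72).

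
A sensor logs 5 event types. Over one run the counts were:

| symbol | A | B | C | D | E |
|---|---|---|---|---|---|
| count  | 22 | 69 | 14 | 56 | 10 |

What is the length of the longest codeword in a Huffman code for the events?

Merge the two lowest-weight nodes at each step:
merge E(10) and C(14): 24
merge A(22) and 24: 46
merge 46 and D(56): 102
merge B(69) and 102: 171
The first pair merged (E, C) ends up deepest, at depth 4.

4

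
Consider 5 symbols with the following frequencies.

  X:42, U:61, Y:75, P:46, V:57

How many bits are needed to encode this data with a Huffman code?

Merge the two smallest weights repeatedly:
merge X(42) and P(46): 88
merge V(57) and U(61): 118
merge Y(75) and 88: 163
merge 118 and 163: 281
The encoded length is the sum of every internal node's weight: 88 + 118 + 163 + 281 = 650 bits.

650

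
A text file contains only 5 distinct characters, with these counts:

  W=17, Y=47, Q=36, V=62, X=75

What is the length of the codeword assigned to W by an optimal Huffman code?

3

Build the tree from the bottom:
merge W(17) and Q(36): 53
merge Y(47) and 53: 100
merge V(62) and X(75): 137
merge 100 and 137: 237
The subtree containing W is merged 3 times, so code length = 3.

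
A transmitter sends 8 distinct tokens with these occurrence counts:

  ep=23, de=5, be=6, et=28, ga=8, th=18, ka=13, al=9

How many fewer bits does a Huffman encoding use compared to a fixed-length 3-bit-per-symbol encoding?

Fixed-length: 3 bits × 110 symbols = 330 bits.
Huffman merges:
merge de(5) and be(6): 11
merge ga(8) and al(9): 17
merge 11 and ka(13): 24
merge 17 and th(18): 35
merge ep(23) and 24: 47
merge et(28) and 35: 63
merge 47 and 63: 110
Huffman total = 11 + 17 + 24 + 35 + 47 + 63 + 110 = 307 bits.
Saving = 330 − 307 = 23 bits.

23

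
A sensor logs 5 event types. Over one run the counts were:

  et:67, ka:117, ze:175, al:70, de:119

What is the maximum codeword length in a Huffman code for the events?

Merge the two lowest-weight nodes at each step:
et(67) + al(70) → 137
ka(117) + de(119) → 236
137 + ze(175) → 312
236 + 312 → 548
The rarest symbols sit at the bottom; the longest codeword is 3 bits.

3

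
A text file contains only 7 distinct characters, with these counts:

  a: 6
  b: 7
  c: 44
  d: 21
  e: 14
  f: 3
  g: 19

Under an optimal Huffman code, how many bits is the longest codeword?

Merge the two lowest-weight nodes at each step:
f(3) + a(6) → 9
b(7) + 9 → 16
e(14) + 16 → 30
g(19) + d(21) → 40
30 + 40 → 70
c(44) + 70 → 114
Maximum depth reached is 5.

5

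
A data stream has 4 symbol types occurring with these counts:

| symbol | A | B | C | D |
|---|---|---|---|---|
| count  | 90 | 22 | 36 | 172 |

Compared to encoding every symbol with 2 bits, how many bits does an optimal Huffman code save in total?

Fixed-length: 2 bits × 320 symbols = 640 bits.
Huffman merges:
merge B(22) and C(36): 58
merge 58 and A(90): 148
merge 148 and D(172): 320
Huffman total = 58 + 148 + 320 = 526 bits.
Saving = 640 − 526 = 114 bits.

114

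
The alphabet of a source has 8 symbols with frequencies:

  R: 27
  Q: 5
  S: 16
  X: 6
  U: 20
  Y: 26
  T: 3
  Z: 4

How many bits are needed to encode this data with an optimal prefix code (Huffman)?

Build the Huffman tree bottom-up:
T(3) + Z(4) → 7
Q(5) + X(6) → 11
7 + 11 → 18
S(16) + 18 → 34
U(20) + Y(26) → 46
R(27) + 34 → 61
46 + 61 → 107
Total encoded bits = sum of merged weights = 7 + 11 + 18 + 34 + 46 + 61 + 107 = 284.

284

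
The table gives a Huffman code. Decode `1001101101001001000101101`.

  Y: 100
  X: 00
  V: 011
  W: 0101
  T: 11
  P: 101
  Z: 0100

Read left to right; each codeword is recognised as soon as it completes (prefix code):
  100→Y | 11→T | 011→V | 0100→Z | 100→Y | 100→Y | 0101→W | 101→P
Decoded message: YTVZYYWP

YTVZYYWP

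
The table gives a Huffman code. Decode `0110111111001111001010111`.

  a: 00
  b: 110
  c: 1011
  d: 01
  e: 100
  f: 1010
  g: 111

dcgegefg

Read left to right; each codeword is recognised as soon as it completes (prefix code):
  01→d | 1011→c | 111→g | 100→e | 111→g | 100→e | 1010→f | 111→g
Decoded message: dcgegefg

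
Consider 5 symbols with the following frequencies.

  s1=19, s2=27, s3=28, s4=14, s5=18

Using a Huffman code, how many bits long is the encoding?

244

Merge the two smallest weights repeatedly:
combine s4(14), s5(18) → 32
combine s1(19), s2(27) → 46
combine s3(28), 32 → 60
combine 46, 60 → 106
The encoded length is the sum of every internal node's weight: 32 + 46 + 60 + 106 = 244 bits.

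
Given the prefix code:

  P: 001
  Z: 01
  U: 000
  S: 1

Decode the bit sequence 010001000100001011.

Read left to right; each codeword is recognised as soon as it completes (prefix code):
  01→Z | 000→U | 1→S | 000→U | 1→S | 000→U | 01→Z | 01→Z | 1→S
Decoded message: ZUSUSUZZS

ZUSUSUZZS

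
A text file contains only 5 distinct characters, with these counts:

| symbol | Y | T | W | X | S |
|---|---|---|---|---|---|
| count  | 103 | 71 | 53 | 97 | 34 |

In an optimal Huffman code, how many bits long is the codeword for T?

Huffman merges, smallest pair first:
combine S(34), W(53) → 87
combine T(71), 87 → 158
combine X(97), Y(103) → 200
combine 158, 200 → 358
T sits 2 levels below the root, so its codeword is 2 bits.

2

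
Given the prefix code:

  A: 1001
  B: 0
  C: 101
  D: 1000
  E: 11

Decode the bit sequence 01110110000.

Read left to right; each codeword is recognised as soon as it completes (prefix code):
  0→B | 11→E | 101→C | 1000→D | 0→B
Decoded message: BECDB

BECDB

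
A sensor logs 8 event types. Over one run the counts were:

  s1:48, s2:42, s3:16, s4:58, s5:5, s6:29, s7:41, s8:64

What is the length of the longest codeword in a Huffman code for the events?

Merge the two lowest-weight nodes at each step:
merge s5(5) and s3(16): 21
merge 21 and s6(29): 50
merge s7(41) and s2(42): 83
merge s1(48) and 50: 98
merge s4(58) and s8(64): 122
merge 83 and 98: 181
merge 122 and 181: 303
The first pair merged (s5, s3) ends up deepest, at depth 5.

5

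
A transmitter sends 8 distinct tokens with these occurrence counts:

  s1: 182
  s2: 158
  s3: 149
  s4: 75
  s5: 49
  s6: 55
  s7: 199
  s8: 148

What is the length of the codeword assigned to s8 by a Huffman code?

Build the tree from the bottom:
merge s5(49) and s6(55): 104
merge s4(75) and 104: 179
merge s8(148) and s3(149): 297
merge s2(158) and 179: 337
merge s1(182) and s7(199): 381
merge 297 and 337: 634
merge 381 and 634: 1015
s8 sits 3 levels below the root, so its codeword is 3 bits.

3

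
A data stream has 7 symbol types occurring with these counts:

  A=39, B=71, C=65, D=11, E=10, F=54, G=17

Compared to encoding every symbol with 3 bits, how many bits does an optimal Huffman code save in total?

131

Fixed-length: 3 bits × 267 symbols = 801 bits.
Huffman merges:
combine E(10), D(11) → 21
combine G(17), 21 → 38
combine 38, A(39) → 77
combine F(54), C(65) → 119
combine B(71), 77 → 148
combine 119, 148 → 267
Huffman total = 21 + 38 + 77 + 119 + 148 + 267 = 670 bits.
Saving = 801 − 670 = 131 bits.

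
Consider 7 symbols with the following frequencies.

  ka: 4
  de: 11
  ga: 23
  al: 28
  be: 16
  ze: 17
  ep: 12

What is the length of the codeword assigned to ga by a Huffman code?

Repeatedly merge the two smallest:
combine ka(4), de(11) → 15
combine ep(12), 15 → 27
combine be(16), ze(17) → 33
combine ga(23), 27 → 50
combine al(28), 33 → 61
combine 50, 61 → 111
The subtree containing ga is merged 2 times, so code length = 2.

2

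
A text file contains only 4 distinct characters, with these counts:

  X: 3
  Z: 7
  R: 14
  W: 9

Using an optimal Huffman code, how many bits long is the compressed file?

Build the Huffman tree bottom-up:
combine X(3), Z(7) → 10
combine W(9), 10 → 19
combine R(14), 19 → 33
Total encoded bits = sum of merged weights = 10 + 19 + 33 = 62.

62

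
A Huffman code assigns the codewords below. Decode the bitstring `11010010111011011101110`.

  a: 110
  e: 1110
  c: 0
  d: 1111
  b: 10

abcbeaee

Read left to right; each codeword is recognised as soon as it completes (prefix code):
  110→a | 10→b | 0→c | 10→b | 1110→e | 110→a | 1110→e | 1110→e
Decoded message: abcbeaee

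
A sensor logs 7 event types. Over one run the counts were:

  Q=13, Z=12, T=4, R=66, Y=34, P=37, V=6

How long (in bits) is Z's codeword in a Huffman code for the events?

4

Huffman merges, smallest pair first:
T(4) + V(6) → 10
10 + Z(12) → 22
Q(13) + 22 → 35
Y(34) + 35 → 69
P(37) + R(66) → 103
69 + 103 → 172
Z sits 4 levels below the root, so its codeword is 4 bits.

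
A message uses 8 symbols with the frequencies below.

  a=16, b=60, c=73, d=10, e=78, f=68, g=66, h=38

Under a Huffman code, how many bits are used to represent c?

Huffman merges, smallest pair first:
merge d(10) and a(16): 26
merge 26 and h(38): 64
merge b(60) and 64: 124
merge g(66) and f(68): 134
merge c(73) and e(78): 151
merge 124 and 134: 258
merge 151 and 258: 409
c's leaf is at depth 2, giving a 2-bit codeword.

2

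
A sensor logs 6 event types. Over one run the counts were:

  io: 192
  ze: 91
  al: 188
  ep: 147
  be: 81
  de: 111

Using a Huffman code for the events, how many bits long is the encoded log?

2050

Merge the two smallest weights repeatedly:
combine be(81), ze(91) → 172
combine de(111), ep(147) → 258
combine 172, al(188) → 360
combine io(192), 258 → 450
combine 360, 450 → 810
Each symbol's bit-cost is frequency × depth; summing gives 2050 bits (equivalently 172 + 258 + 360 + 450 + 810).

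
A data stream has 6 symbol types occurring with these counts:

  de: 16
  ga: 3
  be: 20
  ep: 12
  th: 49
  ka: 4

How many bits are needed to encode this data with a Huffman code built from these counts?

220

Greedily combine the two least-frequent nodes:
combine ga(3), ka(4) → 7
combine 7, ep(12) → 19
combine de(16), 19 → 35
combine be(20), 35 → 55
combine th(49), 55 → 104
Each symbol's bit-cost is frequency × depth; summing gives 220 bits (equivalently 7 + 19 + 35 + 55 + 104).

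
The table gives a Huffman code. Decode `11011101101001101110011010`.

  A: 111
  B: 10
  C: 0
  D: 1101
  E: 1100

Read left to right; each codeword is recognised as soon as it completes (prefix code):
  1101→D | 1101→D | 10→B | 10→B | 0→C | 1101→D | 1100→E | 1101→D | 0→C
Decoded message: DDBBCDEDC

DDBBCDEDC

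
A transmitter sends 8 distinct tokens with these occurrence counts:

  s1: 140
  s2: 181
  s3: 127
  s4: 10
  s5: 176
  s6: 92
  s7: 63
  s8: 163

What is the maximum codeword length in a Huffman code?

Merge the two lowest-weight nodes at each step:
merge s4(10) and s7(63): 73
merge 73 and s6(92): 165
merge s3(127) and s1(140): 267
merge s8(163) and 165: 328
merge s5(176) and s2(181): 357
merge 267 and 328: 595
merge 357 and 595: 952
Maximum depth reached is 5.

5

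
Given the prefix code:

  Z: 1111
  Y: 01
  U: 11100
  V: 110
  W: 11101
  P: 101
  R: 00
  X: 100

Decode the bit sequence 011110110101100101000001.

YWPYXPRRY

Read left to right; each codeword is recognised as soon as it completes (prefix code):
  01→Y | 11101→W | 101→P | 01→Y | 100→X | 101→P | 00→R | 00→R | 01→Y
Decoded message: YWPYXPRRY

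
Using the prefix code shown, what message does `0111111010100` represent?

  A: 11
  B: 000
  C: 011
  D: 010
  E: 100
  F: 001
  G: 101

Read left to right; each codeword is recognised as soon as it completes (prefix code):
  011→C | 11→A | 11→A | 010→D | 100→E
Decoded message: CAADE

CAADE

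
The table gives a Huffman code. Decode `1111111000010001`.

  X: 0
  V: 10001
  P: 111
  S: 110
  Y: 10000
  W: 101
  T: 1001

PPYV

Read left to right; each codeword is recognised as soon as it completes (prefix code):
  111→P | 111→P | 10000→Y | 10001→V
Decoded message: PPYV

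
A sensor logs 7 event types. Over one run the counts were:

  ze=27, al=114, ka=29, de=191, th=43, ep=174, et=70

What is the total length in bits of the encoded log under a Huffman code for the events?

Greedily combine the two least-frequent nodes:
ze(27) + ka(29) → 56
th(43) + 56 → 99
et(70) + 99 → 169
al(114) + 169 → 283
ep(174) + de(191) → 365
283 + 365 → 648
Total encoded bits = sum of merged weights = 56 + 99 + 169 + 283 + 365 + 648 = 1620.

1620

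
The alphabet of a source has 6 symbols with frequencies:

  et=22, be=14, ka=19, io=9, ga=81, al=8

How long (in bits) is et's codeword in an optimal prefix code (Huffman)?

3

Huffman merges, smallest pair first:
al(8) + io(9) → 17
be(14) + 17 → 31
ka(19) + et(22) → 41
31 + 41 → 72
72 + ga(81) → 153
et's leaf is at depth 3, giving a 3-bit codeword.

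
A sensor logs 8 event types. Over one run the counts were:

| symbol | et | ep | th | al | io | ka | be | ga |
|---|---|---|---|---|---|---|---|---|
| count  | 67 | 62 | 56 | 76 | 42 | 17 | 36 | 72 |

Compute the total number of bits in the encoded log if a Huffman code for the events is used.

1261

Merge the two smallest weights repeatedly:
merge ka(17) and be(36): 53
merge io(42) and 53: 95
merge th(56) and ep(62): 118
merge et(67) and ga(72): 139
merge al(76) and 95: 171
merge 118 and 139: 257
merge 171 and 257: 428
Each symbol's bit-cost is frequency × depth; summing gives 1261 bits (equivalently 53 + 95 + 118 + 139 + 171 + 257 + 428).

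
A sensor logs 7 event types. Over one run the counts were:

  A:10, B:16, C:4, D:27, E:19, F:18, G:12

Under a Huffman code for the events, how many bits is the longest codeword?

4

Merge the two lowest-weight nodes at each step:
combine C(4), A(10) → 14
combine G(12), 14 → 26
combine B(16), F(18) → 34
combine E(19), 26 → 45
combine D(27), 34 → 61
combine 45, 61 → 106
The first pair merged (C, A) ends up deepest, at depth 4.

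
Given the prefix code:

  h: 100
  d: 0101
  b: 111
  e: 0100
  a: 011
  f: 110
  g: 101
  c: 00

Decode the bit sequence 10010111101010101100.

hgbddh

Read left to right; each codeword is recognised as soon as it completes (prefix code):
  100→h | 101→g | 111→b | 0101→d | 0101→d | 100→h
Decoded message: hgbddh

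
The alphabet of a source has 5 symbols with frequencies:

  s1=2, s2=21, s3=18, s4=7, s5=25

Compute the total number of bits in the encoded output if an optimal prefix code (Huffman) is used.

155

Greedily combine the two least-frequent nodes:
combine s1(2), s4(7) → 9
combine 9, s3(18) → 27
combine s2(21), s5(25) → 46
combine 27, 46 → 73
Each symbol's bit-cost is frequency × depth; summing gives 155 bits (equivalently 9 + 27 + 46 + 73).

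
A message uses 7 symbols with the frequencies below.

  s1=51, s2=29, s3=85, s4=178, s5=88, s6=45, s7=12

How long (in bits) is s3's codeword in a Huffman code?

3

Huffman merges, smallest pair first:
combine s7(12), s2(29) → 41
combine 41, s6(45) → 86
combine s1(51), s3(85) → 136
combine 86, s5(88) → 174
combine 136, 174 → 310
combine s4(178), 310 → 488
s3's leaf is at depth 3, giving a 3-bit codeword.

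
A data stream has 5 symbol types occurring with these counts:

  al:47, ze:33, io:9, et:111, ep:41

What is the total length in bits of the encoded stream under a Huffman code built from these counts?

496

Build the Huffman tree bottom-up:
combine io(9), ze(33) → 42
combine ep(41), 42 → 83
combine al(47), 83 → 130
combine et(111), 130 → 241
The encoded length is the sum of every internal node's weight: 42 + 83 + 130 + 241 = 496 bits.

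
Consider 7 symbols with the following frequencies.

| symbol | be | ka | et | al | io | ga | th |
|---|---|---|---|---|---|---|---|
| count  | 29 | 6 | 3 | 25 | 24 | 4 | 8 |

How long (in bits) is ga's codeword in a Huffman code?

5

Repeatedly merge the two smallest:
merge et(3) and ga(4): 7
merge ka(6) and 7: 13
merge th(8) and 13: 21
merge 21 and io(24): 45
merge al(25) and be(29): 54
merge 45 and 54: 99
ga sits 5 levels below the root, so its codeword is 5 bits.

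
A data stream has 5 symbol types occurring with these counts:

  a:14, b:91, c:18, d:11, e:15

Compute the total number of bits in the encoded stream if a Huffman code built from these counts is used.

265

Greedily combine the two least-frequent nodes:
d(11) + a(14) → 25
e(15) + c(18) → 33
25 + 33 → 58
58 + b(91) → 149
Total encoded bits = sum of merged weights = 25 + 33 + 58 + 149 = 265.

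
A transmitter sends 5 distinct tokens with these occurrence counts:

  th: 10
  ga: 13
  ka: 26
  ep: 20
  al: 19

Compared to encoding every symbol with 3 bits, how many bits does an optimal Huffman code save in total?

65

Fixed-length: 3 bits × 88 symbols = 264 bits.
Huffman merges:
th(10) + ga(13) → 23
al(19) + ep(20) → 39
23 + ka(26) → 49
39 + 49 → 88
Huffman total = 23 + 39 + 49 + 88 = 199 bits.
Saving = 264 − 199 = 65 bits.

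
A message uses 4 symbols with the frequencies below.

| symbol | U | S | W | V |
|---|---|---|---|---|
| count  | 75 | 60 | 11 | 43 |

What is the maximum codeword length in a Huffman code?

3

Merge the two lowest-weight nodes at each step:
W(11) + V(43) → 54
54 + S(60) → 114
U(75) + 114 → 189
The first pair merged (W, V) ends up deepest, at depth 3.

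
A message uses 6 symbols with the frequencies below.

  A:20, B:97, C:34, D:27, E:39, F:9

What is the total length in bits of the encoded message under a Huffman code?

Greedily combine the two least-frequent nodes:
merge F(9) and A(20): 29
merge D(27) and 29: 56
merge C(34) and E(39): 73
merge 56 and 73: 129
merge B(97) and 129: 226
Total encoded bits = sum of merged weights = 29 + 56 + 73 + 129 + 226 = 513.

513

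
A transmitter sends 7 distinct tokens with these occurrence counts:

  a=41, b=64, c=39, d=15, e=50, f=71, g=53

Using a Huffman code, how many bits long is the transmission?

918

Build the Huffman tree bottom-up:
merge d(15) and c(39): 54
merge a(41) and e(50): 91
merge g(53) and 54: 107
merge b(64) and f(71): 135
merge 91 and 107: 198
merge 135 and 198: 333
The encoded length is the sum of every internal node's weight: 54 + 91 + 107 + 135 + 198 + 333 = 918 bits.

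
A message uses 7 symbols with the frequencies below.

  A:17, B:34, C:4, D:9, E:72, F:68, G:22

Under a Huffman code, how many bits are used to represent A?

4

Build the tree from the bottom:
C(4) + D(9) → 13
13 + A(17) → 30
G(22) + 30 → 52
B(34) + 52 → 86
F(68) + E(72) → 140
86 + 140 → 226
A sits 4 levels below the root, so its codeword is 4 bits.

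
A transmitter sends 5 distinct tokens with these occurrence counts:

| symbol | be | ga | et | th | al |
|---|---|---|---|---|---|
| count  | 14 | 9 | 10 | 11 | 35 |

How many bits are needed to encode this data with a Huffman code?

Greedily combine the two least-frequent nodes:
merge ga(9) and et(10): 19
merge th(11) and be(14): 25
merge 19 and 25: 44
merge al(35) and 44: 79
Each symbol's bit-cost is frequency × depth; summing gives 167 bits (equivalently 19 + 25 + 44 + 79).

167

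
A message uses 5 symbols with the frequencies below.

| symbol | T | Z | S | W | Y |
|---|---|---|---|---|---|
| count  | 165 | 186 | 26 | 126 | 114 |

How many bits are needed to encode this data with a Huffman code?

Merge the two smallest weights repeatedly:
combine S(26), Y(114) → 140
combine W(126), 140 → 266
combine T(165), Z(186) → 351
combine 266, 351 → 617
Each symbol's bit-cost is frequency × depth; summing gives 1374 bits (equivalently 140 + 266 + 351 + 617).

1374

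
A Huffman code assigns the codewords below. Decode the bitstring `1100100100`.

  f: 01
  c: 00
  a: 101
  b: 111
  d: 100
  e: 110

efcd

Read left to right; each codeword is recognised as soon as it completes (prefix code):
  110→e | 01→f | 00→c | 100→d
Decoded message: efcd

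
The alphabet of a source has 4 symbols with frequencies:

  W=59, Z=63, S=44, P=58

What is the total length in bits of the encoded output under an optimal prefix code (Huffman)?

Merge the two smallest weights repeatedly:
combine S(44), P(58) → 102
combine W(59), Z(63) → 122
combine 102, 122 → 224
Total encoded bits = sum of merged weights = 102 + 122 + 224 = 448.

448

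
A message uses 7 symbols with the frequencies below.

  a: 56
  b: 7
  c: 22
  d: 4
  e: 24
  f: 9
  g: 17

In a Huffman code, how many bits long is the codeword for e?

3

Huffman merges, smallest pair first:
d(4) + b(7) → 11
f(9) + 11 → 20
g(17) + 20 → 37
c(22) + e(24) → 46
37 + 46 → 83
a(56) + 83 → 139
e's leaf is at depth 3, giving a 3-bit codeword.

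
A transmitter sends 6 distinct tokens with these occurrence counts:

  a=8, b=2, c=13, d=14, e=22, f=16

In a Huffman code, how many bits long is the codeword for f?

2

Build the tree from the bottom:
combine b(2), a(8) → 10
combine 10, c(13) → 23
combine d(14), f(16) → 30
combine e(22), 23 → 45
combine 30, 45 → 75
The subtree containing f is merged 2 times, so code length = 2.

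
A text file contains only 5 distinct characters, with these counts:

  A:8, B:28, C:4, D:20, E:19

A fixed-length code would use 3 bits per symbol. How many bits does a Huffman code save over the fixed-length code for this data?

67

Fixed-length: 3 bits × 79 symbols = 237 bits.
Huffman merges:
C(4) + A(8) → 12
12 + E(19) → 31
D(20) + B(28) → 48
31 + 48 → 79
Huffman total = 12 + 31 + 48 + 79 = 170 bits.
Saving = 237 − 170 = 67 bits.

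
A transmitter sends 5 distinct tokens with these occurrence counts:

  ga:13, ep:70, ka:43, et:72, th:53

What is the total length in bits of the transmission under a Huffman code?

Greedily combine the two least-frequent nodes:
combine ga(13), ka(43) → 56
combine th(53), 56 → 109
combine ep(70), et(72) → 142
combine 109, 142 → 251
Each symbol's bit-cost is frequency × depth; summing gives 558 bits (equivalently 56 + 109 + 142 + 251).

558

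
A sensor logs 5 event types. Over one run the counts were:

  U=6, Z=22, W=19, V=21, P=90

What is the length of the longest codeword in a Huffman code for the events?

3

Merge the two lowest-weight nodes at each step:
combine U(6), W(19) → 25
combine V(21), Z(22) → 43
combine 25, 43 → 68
combine 68, P(90) → 158
Maximum depth reached is 3.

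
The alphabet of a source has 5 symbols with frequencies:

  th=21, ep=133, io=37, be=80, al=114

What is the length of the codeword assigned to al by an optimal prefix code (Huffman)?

2

Build the tree from the bottom:
merge th(21) and io(37): 58
merge 58 and be(80): 138
merge al(114) and ep(133): 247
merge 138 and 247: 385
al's leaf is at depth 2, giving a 2-bit codeword.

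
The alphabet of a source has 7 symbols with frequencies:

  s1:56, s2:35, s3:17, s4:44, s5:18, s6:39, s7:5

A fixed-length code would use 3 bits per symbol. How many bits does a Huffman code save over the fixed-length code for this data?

Fixed-length: 3 bits × 214 symbols = 642 bits.
Huffman merges:
merge s7(5) and s3(17): 22
merge s5(18) and 22: 40
merge s2(35) and s6(39): 74
merge 40 and s4(44): 84
merge s1(56) and 74: 130
merge 84 and 130: 214
Huffman total = 22 + 40 + 74 + 84 + 130 + 214 = 564 bits.
Saving = 642 − 564 = 78 bits.

78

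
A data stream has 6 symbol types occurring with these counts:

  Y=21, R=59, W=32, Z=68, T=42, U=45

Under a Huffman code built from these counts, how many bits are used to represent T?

Huffman merges, smallest pair first:
merge Y(21) and W(32): 53
merge T(42) and U(45): 87
merge 53 and R(59): 112
merge Z(68) and 87: 155
merge 112 and 155: 267
T sits 3 levels below the root, so its codeword is 3 bits.

3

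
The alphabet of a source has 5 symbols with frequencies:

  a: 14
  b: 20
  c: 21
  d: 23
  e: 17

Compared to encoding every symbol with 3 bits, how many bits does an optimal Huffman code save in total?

64

Fixed-length: 3 bits × 95 symbols = 285 bits.
Huffman merges:
merge a(14) and e(17): 31
merge b(20) and c(21): 41
merge d(23) and 31: 54
merge 41 and 54: 95
Huffman total = 31 + 41 + 54 + 95 = 221 bits.
Saving = 285 − 221 = 64 bits.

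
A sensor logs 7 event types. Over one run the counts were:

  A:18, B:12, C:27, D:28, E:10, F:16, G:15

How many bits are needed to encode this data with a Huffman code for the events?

Greedily combine the two least-frequent nodes:
combine E(10), B(12) → 22
combine G(15), F(16) → 31
combine A(18), 22 → 40
combine C(27), D(28) → 55
combine 31, 40 → 71
combine 55, 71 → 126
The encoded length is the sum of every internal node's weight: 22 + 31 + 40 + 55 + 71 + 126 = 345 bits.

345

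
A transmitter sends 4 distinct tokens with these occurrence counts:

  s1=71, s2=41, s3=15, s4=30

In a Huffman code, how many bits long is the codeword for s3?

3

Huffman merges, smallest pair first:
merge s3(15) and s4(30): 45
merge s2(41) and 45: 86
merge s1(71) and 86: 157
The subtree containing s3 is merged 3 times, so code length = 3.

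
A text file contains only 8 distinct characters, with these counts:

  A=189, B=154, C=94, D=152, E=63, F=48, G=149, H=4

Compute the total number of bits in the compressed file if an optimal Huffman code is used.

2383

Greedily combine the two least-frequent nodes:
combine H(4), F(48) → 52
combine 52, E(63) → 115
combine C(94), 115 → 209
combine G(149), D(152) → 301
combine B(154), A(189) → 343
combine 209, 301 → 510
combine 343, 510 → 853
Each symbol's bit-cost is frequency × depth; summing gives 2383 bits (equivalently 52 + 115 + 209 + 301 + 343 + 510 + 853).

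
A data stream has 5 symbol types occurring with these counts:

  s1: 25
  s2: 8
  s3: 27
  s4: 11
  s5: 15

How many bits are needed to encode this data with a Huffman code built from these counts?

191

Build the Huffman tree bottom-up:
combine s2(8), s4(11) → 19
combine s5(15), 19 → 34
combine s1(25), s3(27) → 52
combine 34, 52 → 86
Total encoded bits = sum of merged weights = 19 + 34 + 52 + 86 = 191.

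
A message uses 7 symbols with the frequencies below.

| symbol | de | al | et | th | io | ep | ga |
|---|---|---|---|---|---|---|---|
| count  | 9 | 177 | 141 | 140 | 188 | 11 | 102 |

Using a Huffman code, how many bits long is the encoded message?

Build the Huffman tree bottom-up:
de(9) + ep(11) → 20
20 + ga(102) → 122
122 + th(140) → 262
et(141) + al(177) → 318
io(188) + 262 → 450
318 + 450 → 768
Each symbol's bit-cost is frequency × depth; summing gives 1940 bits (equivalently 20 + 122 + 262 + 318 + 450 + 768).

1940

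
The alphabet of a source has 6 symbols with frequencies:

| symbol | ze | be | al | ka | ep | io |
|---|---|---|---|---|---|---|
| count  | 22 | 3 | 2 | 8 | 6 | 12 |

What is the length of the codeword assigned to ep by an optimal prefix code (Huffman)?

4

Huffman merges, smallest pair first:
combine al(2), be(3) → 5
combine 5, ep(6) → 11
combine ka(8), 11 → 19
combine io(12), 19 → 31
combine ze(22), 31 → 53
ep's leaf is at depth 4, giving a 4-bit codeword.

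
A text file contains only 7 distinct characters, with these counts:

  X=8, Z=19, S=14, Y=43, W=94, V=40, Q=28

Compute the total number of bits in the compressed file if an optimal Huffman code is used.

613

Merge the two smallest weights repeatedly:
combine X(8), S(14) → 22
combine Z(19), 22 → 41
combine Q(28), V(40) → 68
combine 41, Y(43) → 84
combine 68, 84 → 152
combine W(94), 152 → 246
Total encoded bits = sum of merged weights = 22 + 41 + 68 + 84 + 152 + 246 = 613.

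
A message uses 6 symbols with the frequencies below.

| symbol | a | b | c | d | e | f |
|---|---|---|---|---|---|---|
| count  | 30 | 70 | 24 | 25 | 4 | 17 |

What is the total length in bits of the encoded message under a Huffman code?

391

Build the Huffman tree bottom-up:
e(4) + f(17) → 21
21 + c(24) → 45
d(25) + a(30) → 55
45 + 55 → 100
b(70) + 100 → 170
The encoded length is the sum of every internal node's weight: 21 + 45 + 55 + 100 + 170 = 391 bits.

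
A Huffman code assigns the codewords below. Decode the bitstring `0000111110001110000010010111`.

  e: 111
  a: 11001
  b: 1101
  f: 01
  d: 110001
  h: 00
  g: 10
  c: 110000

Read left to right; each codeword is recognised as soon as it completes (prefix code):
  00→h | 00→h | 111→e | 110001→d | 110000→c | 01→f | 00→h | 10→g | 111→e
Decoded message: hhedcfhge

hhedcfhge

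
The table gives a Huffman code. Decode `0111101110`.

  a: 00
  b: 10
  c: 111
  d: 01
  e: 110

dcde

Read left to right; each codeword is recognised as soon as it completes (prefix code):
  01→d | 111→c | 01→d | 110→e
Decoded message: dcde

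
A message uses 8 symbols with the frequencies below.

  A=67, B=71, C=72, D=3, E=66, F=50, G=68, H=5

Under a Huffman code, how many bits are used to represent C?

Huffman merges, smallest pair first:
D(3) + H(5) → 8
8 + F(50) → 58
58 + E(66) → 124
A(67) + G(68) → 135
B(71) + C(72) → 143
124 + 135 → 259
143 + 259 → 402
C's leaf is at depth 2, giving a 2-bit codeword.

2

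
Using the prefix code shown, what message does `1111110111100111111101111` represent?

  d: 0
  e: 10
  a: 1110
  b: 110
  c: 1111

cbcddcac

Read left to right; each codeword is recognised as soon as it completes (prefix code):
  1111→c | 110→b | 1111→c | 0→d | 0→d | 1111→c | 1110→a | 1111→c
Decoded message: cbcddcac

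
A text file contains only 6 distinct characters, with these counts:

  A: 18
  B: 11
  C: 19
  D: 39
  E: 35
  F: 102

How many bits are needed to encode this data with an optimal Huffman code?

497

Merge the two smallest weights repeatedly:
combine B(11), A(18) → 29
combine C(19), 29 → 48
combine E(35), D(39) → 74
combine 48, 74 → 122
combine F(102), 122 → 224
The encoded length is the sum of every internal node's weight: 29 + 48 + 74 + 122 + 224 = 497 bits.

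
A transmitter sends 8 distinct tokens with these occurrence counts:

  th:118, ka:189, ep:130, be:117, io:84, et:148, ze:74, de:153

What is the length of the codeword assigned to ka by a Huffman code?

2

Build the tree from the bottom:
combine ze(74), io(84) → 158
combine be(117), th(118) → 235
combine ep(130), et(148) → 278
combine de(153), 158 → 311
combine ka(189), 235 → 424
combine 278, 311 → 589
combine 424, 589 → 1013
The subtree containing ka is merged 2 times, so code length = 2.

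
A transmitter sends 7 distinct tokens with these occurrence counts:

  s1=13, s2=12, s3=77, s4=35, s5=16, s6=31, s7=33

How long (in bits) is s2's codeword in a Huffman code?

5

Huffman merges, smallest pair first:
s2(12) + s1(13) → 25
s5(16) + 25 → 41
s6(31) + s7(33) → 64
s4(35) + 41 → 76
64 + 76 → 140
s3(77) + 140 → 217
The subtree containing s2 is merged 5 times, so code length = 5.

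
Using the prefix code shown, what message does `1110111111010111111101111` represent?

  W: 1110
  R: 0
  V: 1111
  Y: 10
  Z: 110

WVZYVWV

Read left to right; each codeword is recognised as soon as it completes (prefix code):
  1110→W | 1111→V | 110→Z | 10→Y | 1111→V | 1110→W | 1111→V
Decoded message: WVZYVWV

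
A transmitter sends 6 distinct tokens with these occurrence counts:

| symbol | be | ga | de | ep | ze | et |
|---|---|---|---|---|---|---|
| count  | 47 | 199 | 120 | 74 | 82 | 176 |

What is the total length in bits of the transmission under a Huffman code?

Greedily combine the two least-frequent nodes:
be(47) + ep(74) → 121
ze(82) + de(120) → 202
121 + et(176) → 297
ga(199) + 202 → 401
297 + 401 → 698
Each symbol's bit-cost is frequency × depth; summing gives 1719 bits (equivalently 121 + 202 + 297 + 401 + 698).

1719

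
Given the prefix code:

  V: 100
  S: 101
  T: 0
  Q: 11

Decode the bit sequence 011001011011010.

Read left to right; each codeword is recognised as soon as it completes (prefix code):
  0→T | 11→Q | 0→T | 0→T | 101→S | 101→S | 101→S | 0→T
Decoded message: TQTTSSST

TQTTSSST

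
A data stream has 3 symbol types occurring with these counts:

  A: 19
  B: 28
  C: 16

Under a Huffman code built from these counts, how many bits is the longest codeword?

Merge the two lowest-weight nodes at each step:
combine C(16), A(19) → 35
combine B(28), 35 → 63
The first pair merged (C, A) ends up deepest, at depth 2.

2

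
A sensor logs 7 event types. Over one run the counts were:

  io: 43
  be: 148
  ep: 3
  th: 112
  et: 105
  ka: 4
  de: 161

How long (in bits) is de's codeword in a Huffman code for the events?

Huffman merges, smallest pair first:
ep(3) + ka(4) → 7
7 + io(43) → 50
50 + et(105) → 155
th(112) + be(148) → 260
155 + de(161) → 316
260 + 316 → 576
The subtree containing de is merged 2 times, so code length = 2.

2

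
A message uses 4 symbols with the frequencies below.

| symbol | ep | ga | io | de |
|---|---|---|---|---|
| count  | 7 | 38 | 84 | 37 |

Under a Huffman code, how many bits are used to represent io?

Huffman merges, smallest pair first:
combine ep(7), de(37) → 44
combine ga(38), 44 → 82
combine 82, io(84) → 166
io is merged only at the final step, so code length = 1.

1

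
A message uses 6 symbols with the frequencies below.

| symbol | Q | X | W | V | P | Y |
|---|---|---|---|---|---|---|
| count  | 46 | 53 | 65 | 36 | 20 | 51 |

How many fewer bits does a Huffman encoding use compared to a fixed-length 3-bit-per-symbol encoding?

118

Fixed-length: 3 bits × 271 symbols = 813 bits.
Huffman merges:
merge P(20) and V(36): 56
merge Q(46) and Y(51): 97
merge X(53) and 56: 109
merge W(65) and 97: 162
merge 109 and 162: 271
Huffman total = 56 + 97 + 109 + 162 + 271 = 695 bits.
Saving = 813 − 695 = 118 bits.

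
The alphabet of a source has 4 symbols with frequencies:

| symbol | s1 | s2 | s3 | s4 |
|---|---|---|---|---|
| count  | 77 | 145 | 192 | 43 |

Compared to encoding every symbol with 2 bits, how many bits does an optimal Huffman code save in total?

72

Fixed-length: 2 bits × 457 symbols = 914 bits.
Huffman merges:
merge s4(43) and s1(77): 120
merge 120 and s2(145): 265
merge s3(192) and 265: 457
Huffman total = 120 + 265 + 457 = 842 bits.
Saving = 914 − 842 = 72 bits.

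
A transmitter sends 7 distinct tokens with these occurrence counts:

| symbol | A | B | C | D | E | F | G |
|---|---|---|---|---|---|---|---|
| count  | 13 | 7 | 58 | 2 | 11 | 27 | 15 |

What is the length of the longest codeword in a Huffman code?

5

Merge the two lowest-weight nodes at each step:
combine D(2), B(7) → 9
combine 9, E(11) → 20
combine A(13), G(15) → 28
combine 20, F(27) → 47
combine 28, 47 → 75
combine C(58), 75 → 133
The first pair merged (D, B) ends up deepest, at depth 5.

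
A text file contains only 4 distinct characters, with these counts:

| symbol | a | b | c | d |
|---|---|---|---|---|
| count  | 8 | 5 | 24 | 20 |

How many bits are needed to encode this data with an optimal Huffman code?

Greedily combine the two least-frequent nodes:
combine b(5), a(8) → 13
combine 13, d(20) → 33
combine c(24), 33 → 57
The encoded length is the sum of every internal node's weight: 13 + 33 + 57 = 103 bits.

103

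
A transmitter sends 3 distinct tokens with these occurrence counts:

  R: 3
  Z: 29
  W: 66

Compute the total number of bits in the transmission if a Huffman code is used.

Merge the two smallest weights repeatedly:
combine R(3), Z(29) → 32
combine 32, W(66) → 98
Total encoded bits = sum of merged weights = 32 + 98 = 130.

130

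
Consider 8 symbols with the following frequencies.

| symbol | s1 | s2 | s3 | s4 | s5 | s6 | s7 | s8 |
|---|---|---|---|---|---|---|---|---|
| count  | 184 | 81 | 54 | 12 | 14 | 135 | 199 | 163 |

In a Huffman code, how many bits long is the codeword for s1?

2

Build the tree from the bottom:
merge s4(12) and s5(14): 26
merge 26 and s3(54): 80
merge 80 and s2(81): 161
merge s6(135) and 161: 296
merge s8(163) and s1(184): 347
merge s7(199) and 296: 495
merge 347 and 495: 842
s1's leaf is at depth 2, giving a 2-bit codeword.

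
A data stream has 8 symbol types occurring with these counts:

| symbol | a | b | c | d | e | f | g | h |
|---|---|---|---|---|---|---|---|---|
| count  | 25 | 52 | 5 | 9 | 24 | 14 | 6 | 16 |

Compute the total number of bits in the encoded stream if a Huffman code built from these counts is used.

Merge the two smallest weights repeatedly:
c(5) + g(6) → 11
d(9) + 11 → 20
f(14) + h(16) → 30
20 + e(24) → 44
a(25) + 30 → 55
44 + b(52) → 96
55 + 96 → 151
Total encoded bits = sum of merged weights = 11 + 20 + 30 + 44 + 55 + 96 + 151 = 407.

407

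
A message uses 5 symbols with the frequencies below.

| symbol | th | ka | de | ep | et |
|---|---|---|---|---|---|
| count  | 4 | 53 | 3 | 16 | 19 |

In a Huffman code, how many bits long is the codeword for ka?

Repeatedly merge the two smallest:
combine de(3), th(4) → 7
combine 7, ep(16) → 23
combine et(19), 23 → 42
combine 42, ka(53) → 95
ka is a child of the root — depth 1, so its codeword is a single bit.

1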